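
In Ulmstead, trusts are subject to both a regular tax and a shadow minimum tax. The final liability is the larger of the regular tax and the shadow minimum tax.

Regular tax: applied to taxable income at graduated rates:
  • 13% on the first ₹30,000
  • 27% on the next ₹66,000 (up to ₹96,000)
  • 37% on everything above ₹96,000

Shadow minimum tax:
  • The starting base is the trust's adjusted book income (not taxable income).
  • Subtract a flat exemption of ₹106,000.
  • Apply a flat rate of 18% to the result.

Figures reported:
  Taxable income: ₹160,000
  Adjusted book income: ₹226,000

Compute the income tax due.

Regular tax:
  ₹30,000 × 13% = ₹3,900
  ₹66,000 × 27% = ₹17,820
  ₹64,000 × 37% = ₹23,680
  → ₹45,400

Shadow minimum tax:
  Base (adjusted book income): ₹226,000
  Less exemption ₹106,000 → base ₹120,000
  ₹120,000 × 18% = ₹21,600

₹45,400 > ₹21,600, so the regular tax governs.

₹45,400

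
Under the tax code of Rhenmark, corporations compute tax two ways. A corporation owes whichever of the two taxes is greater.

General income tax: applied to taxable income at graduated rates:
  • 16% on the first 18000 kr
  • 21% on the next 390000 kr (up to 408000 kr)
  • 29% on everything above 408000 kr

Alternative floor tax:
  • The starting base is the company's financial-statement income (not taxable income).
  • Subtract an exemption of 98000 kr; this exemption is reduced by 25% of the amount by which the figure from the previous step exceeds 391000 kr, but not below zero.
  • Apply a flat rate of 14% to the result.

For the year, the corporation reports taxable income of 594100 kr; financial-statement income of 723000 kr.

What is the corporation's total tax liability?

138749 kr

General income tax:
  18000 kr × 16% = 2880 kr
  390000 kr × 21% = 81900 kr
  186100 kr × 29% = 53969 kr
  → 138749 kr

Alternative floor tax:
  Base (financial-statement income): 723000 kr
  Exemption: 98000 kr − 25% × (723000 kr − 391000 kr) = 98000 kr − 83000 kr = 15000 kr
  Base: 723000 kr − 15000 kr = 708000 kr
  708000 kr × 14% = 99120 kr

138749 kr > 99120 kr, so the general income tax governs.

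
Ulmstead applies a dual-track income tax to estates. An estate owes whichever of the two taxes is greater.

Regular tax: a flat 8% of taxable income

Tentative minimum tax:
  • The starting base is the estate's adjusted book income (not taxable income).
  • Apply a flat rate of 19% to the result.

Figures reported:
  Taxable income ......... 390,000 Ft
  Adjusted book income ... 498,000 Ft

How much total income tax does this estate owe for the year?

94,620 Ft

Tentative minimum tax:
  Base (adjusted book income): 498,000 Ft
  498,000 Ft × 19% = 94,620 Ft

Regular tax:
  390,000 Ft × 8% = 31,200 Ft

94,620 Ft > 31,200 Ft, so the tentative minimum tax is the binding amount.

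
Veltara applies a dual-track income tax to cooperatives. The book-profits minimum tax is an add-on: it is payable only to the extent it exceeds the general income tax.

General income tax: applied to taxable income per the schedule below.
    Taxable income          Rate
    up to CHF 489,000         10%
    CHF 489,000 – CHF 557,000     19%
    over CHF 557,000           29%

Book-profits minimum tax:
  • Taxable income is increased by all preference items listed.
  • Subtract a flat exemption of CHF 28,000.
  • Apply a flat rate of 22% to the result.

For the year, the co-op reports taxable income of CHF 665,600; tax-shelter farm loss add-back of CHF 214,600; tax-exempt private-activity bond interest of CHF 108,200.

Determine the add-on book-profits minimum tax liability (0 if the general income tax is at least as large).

CHF 117,974

Book-profits minimum tax:
  Adjusted income: CHF 665,600 + CHF 214,600 + CHF 108,200 = CHF 988,400
  Less exemption CHF 28,000 → base CHF 960,400
  CHF 960,400 × 22% = CHF 211,288

General income tax:
  CHF 489,000 × 10% = CHF 48,900
  CHF 68,000 × 19% = CHF 12,920
  CHF 108,600 × 29% = CHF 31,494
  → CHF 93,314

Excess of book-profits minimum tax over general income tax: CHF 211,288 − CHF 93,314 = CHF 117,974.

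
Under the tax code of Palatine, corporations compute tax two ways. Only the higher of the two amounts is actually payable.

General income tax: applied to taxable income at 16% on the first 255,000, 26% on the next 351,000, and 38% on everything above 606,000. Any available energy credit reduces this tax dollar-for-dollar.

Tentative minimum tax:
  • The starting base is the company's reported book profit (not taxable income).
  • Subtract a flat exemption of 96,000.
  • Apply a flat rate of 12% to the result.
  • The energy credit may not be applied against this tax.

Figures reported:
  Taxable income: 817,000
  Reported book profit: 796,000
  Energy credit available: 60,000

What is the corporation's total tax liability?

152,240

General income tax:
  255,000 × 16% = 40,800
  351,000 × 26% = 91,260
  211,000 × 38% = 80,180
  → 212,240
  Less energy credit 60,000 → 152,240

Tentative minimum tax:
  Base (reported book profit): 796,000
  Less exemption 96,000 → base 700,000
  700,000 × 12% = 84,000

152,240 > 84,000, so the general income tax governs.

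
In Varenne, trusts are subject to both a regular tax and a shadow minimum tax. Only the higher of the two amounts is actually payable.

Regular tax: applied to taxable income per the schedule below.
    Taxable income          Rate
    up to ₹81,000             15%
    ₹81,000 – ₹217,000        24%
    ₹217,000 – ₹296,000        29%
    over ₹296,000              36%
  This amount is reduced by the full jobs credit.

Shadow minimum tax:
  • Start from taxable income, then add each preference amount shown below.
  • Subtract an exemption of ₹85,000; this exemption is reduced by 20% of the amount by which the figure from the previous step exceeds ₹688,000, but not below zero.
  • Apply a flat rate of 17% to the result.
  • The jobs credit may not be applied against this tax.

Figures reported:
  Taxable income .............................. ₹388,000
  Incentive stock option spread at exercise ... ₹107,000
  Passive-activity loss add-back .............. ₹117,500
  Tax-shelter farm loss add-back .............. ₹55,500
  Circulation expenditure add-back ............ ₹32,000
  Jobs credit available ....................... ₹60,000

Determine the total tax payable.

Shadow minimum tax:
  Adjusted income: ₹388,000 + ₹107,000 + ₹117,500 + ₹55,500 + ₹32,000 = ₹700,000
  Exemption: ₹85,000 − 20% × (₹700,000 − ₹688,000) = ₹85,000 − ₹2,400 = ₹82,600
  Base: ₹700,000 − ₹82,600 = ₹617,400
  ₹617,400 × 17% = ₹104,958

Regular tax:
  ₹81,000 × 15% = ₹12,150
  ₹136,000 × 24% = ₹32,640
  ₹79,000 × 29% = ₹22,910
  ₹92,000 × 36% = ₹33,120
  → ₹100,820
  Less jobs credit ₹60,000 → ₹40,820

₹104,958 > ₹40,820, so the shadow minimum tax is the binding amount.

₹104,958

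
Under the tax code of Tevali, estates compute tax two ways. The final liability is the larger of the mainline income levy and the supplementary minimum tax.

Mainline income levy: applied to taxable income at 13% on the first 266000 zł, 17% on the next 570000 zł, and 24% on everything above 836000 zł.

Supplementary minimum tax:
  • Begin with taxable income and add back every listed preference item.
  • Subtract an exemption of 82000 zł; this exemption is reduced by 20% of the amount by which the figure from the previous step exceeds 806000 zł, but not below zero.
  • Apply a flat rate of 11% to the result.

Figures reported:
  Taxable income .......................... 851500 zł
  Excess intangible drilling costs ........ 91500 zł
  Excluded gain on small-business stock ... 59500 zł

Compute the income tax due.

Mainline income levy:
  266000 zł × 13% = 34580 zł
  570000 zł × 17% = 96900 zł
  15500 zł × 24% = 3720 zł
  → 135200 zł

Supplementary minimum tax:
  Adjusted income: 851500 zł + 91500 zł + 59500 zł = 1002500 zł
  Exemption: 82000 zł − 20% × (1002500 zł − 806000 zł) = 82000 zł − 39300 zł = 42700 zł
  Base: 1002500 zł − 42700 zł = 959800 zł
  959800 zł × 11% = 105578 zł

135200 zł > 105578 zł, so the mainline income levy governs.

135200 zł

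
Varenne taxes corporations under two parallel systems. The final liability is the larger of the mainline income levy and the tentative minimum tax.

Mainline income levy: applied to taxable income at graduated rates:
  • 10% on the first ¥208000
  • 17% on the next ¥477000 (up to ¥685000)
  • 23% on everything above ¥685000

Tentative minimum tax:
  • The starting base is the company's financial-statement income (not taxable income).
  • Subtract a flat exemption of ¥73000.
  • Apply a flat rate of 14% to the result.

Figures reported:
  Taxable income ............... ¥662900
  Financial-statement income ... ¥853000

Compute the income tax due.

Mainline income levy:
  ¥208000 × 10% = ¥20800
  ¥454900 × 17% = ¥77333
  → ¥98133

Tentative minimum tax:
  Base (financial-statement income): ¥853000
  Less exemption ¥73000 → base ¥780000
  ¥780000 × 14% = ¥109200

¥109200 > ¥98133, so the tentative minimum tax is the binding amount.

¥109200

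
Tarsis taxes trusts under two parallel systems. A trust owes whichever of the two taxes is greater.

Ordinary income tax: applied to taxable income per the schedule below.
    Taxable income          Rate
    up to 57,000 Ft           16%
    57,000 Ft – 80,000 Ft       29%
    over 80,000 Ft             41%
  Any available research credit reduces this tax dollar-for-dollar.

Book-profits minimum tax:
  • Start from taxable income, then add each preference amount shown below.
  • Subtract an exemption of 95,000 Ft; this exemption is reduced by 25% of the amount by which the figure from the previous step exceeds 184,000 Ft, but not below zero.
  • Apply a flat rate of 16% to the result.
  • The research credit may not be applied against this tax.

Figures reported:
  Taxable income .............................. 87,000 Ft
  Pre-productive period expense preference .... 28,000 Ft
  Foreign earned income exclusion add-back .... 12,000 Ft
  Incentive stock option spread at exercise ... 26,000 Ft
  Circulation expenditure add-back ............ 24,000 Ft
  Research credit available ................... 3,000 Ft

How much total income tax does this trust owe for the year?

Ordinary income tax:
  57,000 Ft × 16% = 9,120 Ft
  23,000 Ft × 29% = 6,670 Ft
  7,000 Ft × 41% = 2,870 Ft
  → 18,660 Ft
  Less research credit 3,000 Ft → 15,660 Ft

Book-profits minimum tax:
  Adjusted income: 87,000 Ft + 28,000 Ft + 12,000 Ft + 26,000 Ft + 24,000 Ft = 177,000 Ft
  Exemption: 177,000 Ft ≤ 184,000 Ft, so full 95,000 Ft applies
  Base: 177,000 Ft − 95,000 Ft = 82,000 Ft
  82,000 Ft × 16% = 13,120 Ft

15,660 Ft > 13,120 Ft, so the ordinary income tax governs.

15,660 Ft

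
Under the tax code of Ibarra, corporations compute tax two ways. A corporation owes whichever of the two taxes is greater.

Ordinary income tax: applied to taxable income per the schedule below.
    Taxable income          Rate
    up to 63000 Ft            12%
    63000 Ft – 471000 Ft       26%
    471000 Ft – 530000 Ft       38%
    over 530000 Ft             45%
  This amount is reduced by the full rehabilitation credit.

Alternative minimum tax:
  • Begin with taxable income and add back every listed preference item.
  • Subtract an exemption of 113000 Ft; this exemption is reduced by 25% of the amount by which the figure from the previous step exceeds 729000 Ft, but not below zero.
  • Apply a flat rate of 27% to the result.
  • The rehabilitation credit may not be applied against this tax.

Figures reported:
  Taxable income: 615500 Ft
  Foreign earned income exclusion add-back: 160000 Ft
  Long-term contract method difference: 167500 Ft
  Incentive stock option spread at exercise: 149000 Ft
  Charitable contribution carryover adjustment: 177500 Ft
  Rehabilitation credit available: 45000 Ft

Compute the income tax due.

342765 Ft

Alternative minimum tax:
  Adjusted income: 615500 Ft + 160000 Ft + 167500 Ft + 149000 Ft + 177500 Ft = 1269500 Ft
  Exemption: 25% × (1269500 Ft − 729000 Ft) = 135125 Ft ≥ 113000 Ft, so the exemption is fully phased out
  Base: 1269500 Ft − 0 Ft = 1269500 Ft
  1269500 Ft × 27% = 342765 Ft

Ordinary income tax:
  63000 Ft × 12% = 7560 Ft
  408000 Ft × 26% = 106080 Ft
  59000 Ft × 38% = 22420 Ft
  85500 Ft × 45% = 38475 Ft
  → 174535 Ft
  Less rehabilitation credit 45000 Ft → 129535 Ft

342765 Ft > 129535 Ft, so the alternative minimum tax is the binding amount.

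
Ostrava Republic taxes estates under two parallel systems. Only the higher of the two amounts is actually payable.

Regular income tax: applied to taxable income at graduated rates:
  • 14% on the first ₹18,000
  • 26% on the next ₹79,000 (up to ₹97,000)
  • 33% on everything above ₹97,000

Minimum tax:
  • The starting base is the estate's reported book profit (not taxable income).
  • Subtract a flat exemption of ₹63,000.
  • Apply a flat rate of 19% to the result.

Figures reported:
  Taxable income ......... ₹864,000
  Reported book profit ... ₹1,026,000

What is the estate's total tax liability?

₹276,170

Regular income tax:
  ₹18,000 × 14% = ₹2,520
  ₹79,000 × 26% = ₹20,540
  ₹767,000 × 33% = ₹253,110
  → ₹276,170

Minimum tax:
  Base (reported book profit): ₹1,026,000
  Less exemption ₹63,000 → base ₹963,000
  ₹963,000 × 19% = ₹182,970

₹276,170 > ₹182,970, so the regular income tax governs.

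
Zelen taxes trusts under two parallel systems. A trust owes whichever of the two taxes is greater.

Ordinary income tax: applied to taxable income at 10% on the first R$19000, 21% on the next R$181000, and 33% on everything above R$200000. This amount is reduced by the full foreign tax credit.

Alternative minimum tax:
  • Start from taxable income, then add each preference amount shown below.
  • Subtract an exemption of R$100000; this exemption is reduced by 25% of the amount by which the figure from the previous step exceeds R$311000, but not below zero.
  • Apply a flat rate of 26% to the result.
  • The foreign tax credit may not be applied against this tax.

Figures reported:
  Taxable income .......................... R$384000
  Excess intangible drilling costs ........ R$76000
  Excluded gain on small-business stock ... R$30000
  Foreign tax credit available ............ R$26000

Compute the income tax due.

R$113035

Alternative minimum tax:
  Adjusted income: R$384000 + R$76000 + R$30000 = R$490000
  Exemption: R$100000 − 25% × (R$490000 − R$311000) = R$100000 − R$44750 = R$55250
  Base: R$490000 − R$55250 = R$434750
  R$434750 × 26% = R$113035

Ordinary income tax:
  R$19000 × 10% = R$1900
  R$181000 × 21% = R$38010
  R$184000 × 33% = R$60720
  → R$100630
  Less foreign tax credit R$26000 → R$74630

R$113035 > R$74630, so the alternative minimum tax is the binding amount.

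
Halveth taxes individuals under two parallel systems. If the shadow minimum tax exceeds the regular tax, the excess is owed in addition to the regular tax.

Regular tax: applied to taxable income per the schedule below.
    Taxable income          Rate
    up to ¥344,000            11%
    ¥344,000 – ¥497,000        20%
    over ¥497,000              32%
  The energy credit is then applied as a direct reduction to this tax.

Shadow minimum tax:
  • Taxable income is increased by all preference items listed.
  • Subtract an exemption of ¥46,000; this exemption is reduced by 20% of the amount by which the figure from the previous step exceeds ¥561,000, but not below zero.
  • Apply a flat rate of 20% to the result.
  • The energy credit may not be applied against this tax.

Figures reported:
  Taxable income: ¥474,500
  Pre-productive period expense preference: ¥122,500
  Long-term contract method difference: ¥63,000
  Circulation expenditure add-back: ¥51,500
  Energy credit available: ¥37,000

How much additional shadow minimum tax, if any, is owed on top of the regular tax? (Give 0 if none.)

Regular tax:
  ¥344,000 × 11% = ¥37,840
  ¥130,500 × 20% = ¥26,100
  → ¥63,940
  Less energy credit ¥37,000 → ¥26,940

Shadow minimum tax:
  Adjusted income: ¥474,500 + ¥122,500 + ¥63,000 + ¥51,500 = ¥711,500
  Exemption: ¥46,000 − 20% × (¥711,500 − ¥561,000) = ¥46,000 − ¥30,100 = ¥15,900
  Base: ¥711,500 − ¥15,900 = ¥695,600
  ¥695,600 × 20% = ¥139,120

Excess of shadow minimum tax over regular tax: ¥139,120 − ¥26,940 = ¥112,180.

¥112,180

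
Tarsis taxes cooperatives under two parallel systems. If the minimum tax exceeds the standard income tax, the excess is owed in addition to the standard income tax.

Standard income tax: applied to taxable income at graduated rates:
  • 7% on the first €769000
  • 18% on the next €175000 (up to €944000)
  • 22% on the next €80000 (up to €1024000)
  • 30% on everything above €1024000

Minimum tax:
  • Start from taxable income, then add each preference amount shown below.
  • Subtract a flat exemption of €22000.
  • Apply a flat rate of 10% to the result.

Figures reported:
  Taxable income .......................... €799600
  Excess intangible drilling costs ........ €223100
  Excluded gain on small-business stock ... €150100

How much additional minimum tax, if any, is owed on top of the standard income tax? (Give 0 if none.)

€55742

Minimum tax:
  Adjusted income: €799600 + €223100 + €150100 = €1172800
  Less exemption €22000 → base €1150800
  €1150800 × 10% = €115080

Standard income tax:
  €769000 × 7% = €53830
  €30600 × 18% = €5508
  → €59338

Excess of minimum tax over standard income tax: €115080 − €59338 = €55742.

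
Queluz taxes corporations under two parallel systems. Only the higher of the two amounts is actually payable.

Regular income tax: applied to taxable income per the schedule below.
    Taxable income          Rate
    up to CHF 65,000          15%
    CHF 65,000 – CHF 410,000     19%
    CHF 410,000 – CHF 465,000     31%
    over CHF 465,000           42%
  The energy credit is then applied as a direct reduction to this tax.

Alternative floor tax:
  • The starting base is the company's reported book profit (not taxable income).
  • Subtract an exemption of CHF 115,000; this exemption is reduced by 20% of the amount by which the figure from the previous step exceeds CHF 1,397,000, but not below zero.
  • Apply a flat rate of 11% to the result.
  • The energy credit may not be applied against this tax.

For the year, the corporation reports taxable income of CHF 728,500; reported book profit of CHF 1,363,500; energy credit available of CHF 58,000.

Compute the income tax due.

CHF 145,020

Alternative floor tax:
  Base (reported book profit): CHF 1,363,500
  Exemption: CHF 1,363,500 ≤ CHF 1,397,000, so full CHF 115,000 applies
  Base: CHF 1,363,500 − CHF 115,000 = CHF 1,248,500
  CHF 1,248,500 × 11% = CHF 137,335

Regular income tax:
  CHF 65,000 × 15% = CHF 9,750
  CHF 345,000 × 19% = CHF 65,550
  CHF 55,000 × 31% = CHF 17,050
  CHF 263,500 × 42% = CHF 110,670
  → CHF 203,020
  Less energy credit CHF 58,000 → CHF 145,020

CHF 145,020 > CHF 137,335, so the regular income tax governs.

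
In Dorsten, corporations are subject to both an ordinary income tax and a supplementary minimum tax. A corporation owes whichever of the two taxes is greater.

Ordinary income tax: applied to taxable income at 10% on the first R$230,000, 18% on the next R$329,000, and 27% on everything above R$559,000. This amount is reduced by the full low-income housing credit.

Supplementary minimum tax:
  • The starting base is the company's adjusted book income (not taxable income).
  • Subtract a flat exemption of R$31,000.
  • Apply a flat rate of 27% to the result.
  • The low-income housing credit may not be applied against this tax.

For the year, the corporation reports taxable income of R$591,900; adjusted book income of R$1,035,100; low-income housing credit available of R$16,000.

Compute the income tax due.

R$271,107

Supplementary minimum tax:
  Base (adjusted book income): R$1,035,100
  Less exemption R$31,000 → base R$1,004,100
  R$1,004,100 × 27% = R$271,107

Ordinary income tax:
  R$230,000 × 10% = R$23,000
  R$329,000 × 18% = R$59,220
  R$32,900 × 27% = R$8,883
  → R$91,103
  Less low-income housing credit R$16,000 → R$75,103

R$271,107 > R$75,103, so the supplementary minimum tax is the binding amount.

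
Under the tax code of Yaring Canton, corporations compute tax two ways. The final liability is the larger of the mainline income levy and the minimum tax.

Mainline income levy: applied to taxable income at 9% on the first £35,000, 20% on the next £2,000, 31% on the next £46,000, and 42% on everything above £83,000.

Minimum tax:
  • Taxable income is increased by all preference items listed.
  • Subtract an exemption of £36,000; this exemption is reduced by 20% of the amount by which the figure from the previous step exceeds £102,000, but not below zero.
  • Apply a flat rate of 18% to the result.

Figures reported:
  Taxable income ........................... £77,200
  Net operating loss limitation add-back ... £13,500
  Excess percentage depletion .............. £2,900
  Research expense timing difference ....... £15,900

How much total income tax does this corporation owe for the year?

Minimum tax:
  Adjusted income: £77,200 + £13,500 + £2,900 + £15,900 = £109,500
  Exemption: £36,000 − 20% × (£109,500 − £102,000) = £36,000 − £1,500 = £34,500
  Base: £109,500 − £34,500 = £75,000
  £75,000 × 18% = £13,500

Mainline income levy:
  £35,000 × 9% = £3,150
  £2,000 × 20% = £400
  £40,200 × 31% = £12,462
  → £16,012

£16,012 > £13,500, so the mainline income levy governs.

£16,012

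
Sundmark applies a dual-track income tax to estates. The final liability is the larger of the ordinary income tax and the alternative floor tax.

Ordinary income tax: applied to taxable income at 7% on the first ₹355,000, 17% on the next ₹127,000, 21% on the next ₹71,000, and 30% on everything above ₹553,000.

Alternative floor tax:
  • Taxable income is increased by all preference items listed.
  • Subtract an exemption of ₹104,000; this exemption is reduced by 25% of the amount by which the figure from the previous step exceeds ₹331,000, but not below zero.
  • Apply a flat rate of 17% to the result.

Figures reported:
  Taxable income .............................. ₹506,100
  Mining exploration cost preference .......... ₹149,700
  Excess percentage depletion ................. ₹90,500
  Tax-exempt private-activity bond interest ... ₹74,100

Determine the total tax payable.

₹139,468

Alternative floor tax:
  Adjusted income: ₹506,100 + ₹149,700 + ₹90,500 + ₹74,100 = ₹820,400
  Exemption: 25% × (₹820,400 − ₹331,000) = ₹122,350 ≥ ₹104,000, so the exemption is fully phased out
  Base: ₹820,400 − ₹0 = ₹820,400
  ₹820,400 × 17% = ₹139,468

Ordinary income tax:
  ₹355,000 × 7% = ₹24,850
  ₹127,000 × 17% = ₹21,590
  ₹24,100 × 21% = ₹5,061
  → ₹51,501

₹139,468 > ₹51,501, so the alternative floor tax is the binding amount.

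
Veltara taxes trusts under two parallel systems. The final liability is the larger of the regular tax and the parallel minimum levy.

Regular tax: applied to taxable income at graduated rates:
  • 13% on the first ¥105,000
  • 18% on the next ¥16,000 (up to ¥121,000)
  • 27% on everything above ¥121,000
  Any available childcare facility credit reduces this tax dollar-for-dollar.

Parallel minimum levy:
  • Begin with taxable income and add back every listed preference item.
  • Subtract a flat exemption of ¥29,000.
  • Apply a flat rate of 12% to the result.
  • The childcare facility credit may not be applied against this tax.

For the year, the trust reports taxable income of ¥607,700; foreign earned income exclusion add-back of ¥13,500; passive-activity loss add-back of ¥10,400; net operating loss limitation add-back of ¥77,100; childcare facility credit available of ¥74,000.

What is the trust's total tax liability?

¥81,564

Parallel minimum levy:
  Adjusted income: ¥607,700 + ¥13,500 + ¥10,400 + ¥77,100 = ¥708,700
  Less exemption ¥29,000 → base ¥679,700
  ¥679,700 × 12% = ¥81,564

Regular tax:
  ¥105,000 × 13% = ¥13,650
  ¥16,000 × 18% = ¥2,880
  ¥486,700 × 27% = ¥131,409
  → ¥147,939
  Less childcare facility credit ¥74,000 → ¥73,939

¥81,564 > ¥73,939, so the parallel minimum levy is the binding amount.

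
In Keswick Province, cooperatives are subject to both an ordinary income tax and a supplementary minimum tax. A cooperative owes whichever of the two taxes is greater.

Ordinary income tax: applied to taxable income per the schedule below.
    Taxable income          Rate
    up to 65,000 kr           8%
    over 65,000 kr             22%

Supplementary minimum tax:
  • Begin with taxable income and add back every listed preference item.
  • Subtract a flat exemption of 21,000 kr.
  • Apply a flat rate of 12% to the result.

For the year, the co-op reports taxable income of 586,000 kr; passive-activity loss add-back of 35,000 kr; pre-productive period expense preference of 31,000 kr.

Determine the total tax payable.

119,820 kr

Ordinary income tax:
  65,000 kr × 8% = 5,200 kr
  521,000 kr × 22% = 114,620 kr
  → 119,820 kr

Supplementary minimum tax:
  Adjusted income: 586,000 kr + 35,000 kr + 31,000 kr = 652,000 kr
  Less exemption 21,000 kr → base 631,000 kr
  631,000 kr × 12% = 75,720 kr

119,820 kr > 75,720 kr, so the ordinary income tax governs.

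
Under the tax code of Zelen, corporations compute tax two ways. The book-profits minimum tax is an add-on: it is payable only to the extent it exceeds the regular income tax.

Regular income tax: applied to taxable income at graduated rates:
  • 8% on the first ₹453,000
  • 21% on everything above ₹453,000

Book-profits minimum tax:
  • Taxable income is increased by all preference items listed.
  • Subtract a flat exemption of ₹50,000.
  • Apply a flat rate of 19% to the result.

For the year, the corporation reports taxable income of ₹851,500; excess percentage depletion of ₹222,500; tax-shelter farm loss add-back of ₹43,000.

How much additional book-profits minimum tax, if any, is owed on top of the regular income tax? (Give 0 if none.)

₹82,805

Regular income tax:
  ₹453,000 × 8% = ₹36,240
  ₹398,500 × 21% = ₹83,685
  → ₹119,925

Book-profits minimum tax:
  Adjusted income: ₹851,500 + ₹222,500 + ₹43,000 = ₹1,117,000
  Less exemption ₹50,000 → base ₹1,067,000
  ₹1,067,000 × 19% = ₹202,730

Excess of book-profits minimum tax over regular income tax: ₹202,730 − ₹119,925 = ₹82,805.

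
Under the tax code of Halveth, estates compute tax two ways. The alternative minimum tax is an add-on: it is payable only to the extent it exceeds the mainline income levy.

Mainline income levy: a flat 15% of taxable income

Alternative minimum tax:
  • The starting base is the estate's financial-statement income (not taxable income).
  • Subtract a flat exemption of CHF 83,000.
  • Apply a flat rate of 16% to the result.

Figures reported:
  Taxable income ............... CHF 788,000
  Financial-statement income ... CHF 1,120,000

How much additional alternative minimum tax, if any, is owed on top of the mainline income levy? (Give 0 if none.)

CHF 47,720

Alternative minimum tax:
  Base (financial-statement income): CHF 1,120,000
  Less exemption CHF 83,000 → base CHF 1,037,000
  CHF 1,037,000 × 16% = CHF 165,920

Mainline income levy:
  CHF 788,000 × 15% = CHF 118,200

Excess of alternative minimum tax over mainline income levy: CHF 165,920 − CHF 118,200 = CHF 47,720.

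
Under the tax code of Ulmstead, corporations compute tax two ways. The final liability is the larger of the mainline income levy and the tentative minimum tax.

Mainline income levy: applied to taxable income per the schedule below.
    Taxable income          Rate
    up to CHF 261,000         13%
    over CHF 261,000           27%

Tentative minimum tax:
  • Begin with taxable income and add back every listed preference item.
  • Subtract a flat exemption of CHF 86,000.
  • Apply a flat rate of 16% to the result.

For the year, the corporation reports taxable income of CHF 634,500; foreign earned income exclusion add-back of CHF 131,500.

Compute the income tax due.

CHF 134,775

Tentative minimum tax:
  Adjusted income: CHF 634,500 + CHF 131,500 = CHF 766,000
  Less exemption CHF 86,000 → base CHF 680,000
  CHF 680,000 × 16% = CHF 108,800

Mainline income levy:
  CHF 261,000 × 13% = CHF 33,930
  CHF 373,500 × 27% = CHF 100,845
  → CHF 134,775

CHF 134,775 > CHF 108,800, so the mainline income levy governs.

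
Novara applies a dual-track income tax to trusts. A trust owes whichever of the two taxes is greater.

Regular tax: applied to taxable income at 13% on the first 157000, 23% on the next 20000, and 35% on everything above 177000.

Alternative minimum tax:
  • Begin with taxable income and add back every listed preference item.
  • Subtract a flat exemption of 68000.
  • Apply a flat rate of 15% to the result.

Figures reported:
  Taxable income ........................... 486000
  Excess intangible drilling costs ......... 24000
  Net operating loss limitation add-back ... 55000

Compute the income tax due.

133160

Regular tax:
  157000 × 13% = 20410
  20000 × 23% = 4600
  309000 × 35% = 108150
  → 133160

Alternative minimum tax:
  Adjusted income: 486000 + 24000 + 55000 = 565000
  Less exemption 68000 → base 497000
  497000 × 15% = 74550

133160 > 74550, so the regular tax governs.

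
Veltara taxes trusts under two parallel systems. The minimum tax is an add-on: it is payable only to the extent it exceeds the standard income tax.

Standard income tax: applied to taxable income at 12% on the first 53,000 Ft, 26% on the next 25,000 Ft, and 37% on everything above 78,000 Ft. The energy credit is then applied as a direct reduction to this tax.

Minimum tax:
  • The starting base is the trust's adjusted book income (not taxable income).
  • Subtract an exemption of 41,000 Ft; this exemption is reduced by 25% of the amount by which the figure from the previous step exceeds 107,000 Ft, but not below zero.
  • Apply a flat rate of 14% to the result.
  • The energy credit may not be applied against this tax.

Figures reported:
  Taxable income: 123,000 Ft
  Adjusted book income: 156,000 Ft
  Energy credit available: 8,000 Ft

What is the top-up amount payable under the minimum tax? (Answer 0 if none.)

Minimum tax:
  Base (adjusted book income): 156,000 Ft
  Exemption: 41,000 Ft − 25% × (156,000 Ft − 107,000 Ft) = 41,000 Ft − 12,250 Ft = 28,750 Ft
  Base: 156,000 Ft − 28,750 Ft = 127,250 Ft
  127,250 Ft × 14% = 17,815 Ft

Standard income tax:
  53,000 Ft × 12% = 6,360 Ft
  25,000 Ft × 26% = 6,500 Ft
  45,000 Ft × 37% = 16,650 Ft
  → 29,510 Ft
  Less energy credit 8,000 Ft → 21,510 Ft

17,815 Ft ≤ 21,510 Ft, so no add-on is due.

0 Ft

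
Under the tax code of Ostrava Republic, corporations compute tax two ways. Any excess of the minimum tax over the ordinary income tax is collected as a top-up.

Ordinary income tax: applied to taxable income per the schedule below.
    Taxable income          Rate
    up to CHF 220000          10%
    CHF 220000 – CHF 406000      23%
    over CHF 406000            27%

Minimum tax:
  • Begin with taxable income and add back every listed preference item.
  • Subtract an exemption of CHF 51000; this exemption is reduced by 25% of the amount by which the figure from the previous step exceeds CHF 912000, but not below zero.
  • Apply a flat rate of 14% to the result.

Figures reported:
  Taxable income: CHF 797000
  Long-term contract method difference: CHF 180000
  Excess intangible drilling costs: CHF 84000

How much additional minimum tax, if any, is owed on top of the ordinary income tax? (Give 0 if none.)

CHF 0

Ordinary income tax:
  CHF 220000 × 10% = CHF 22000
  CHF 186000 × 23% = CHF 42780
  CHF 391000 × 27% = CHF 105570
  → CHF 170350

Minimum tax:
  Adjusted income: CHF 797000 + CHF 180000 + CHF 84000 = CHF 1061000
  Exemption: CHF 51000 − 25% × (CHF 1061000 − CHF 912000) = CHF 51000 − CHF 37250 = CHF 13750
  Base: CHF 1061000 − CHF 13750 = CHF 1047250
  CHF 1047250 × 14% = CHF 146615

CHF 146615 ≤ CHF 170350, so no add-on is due.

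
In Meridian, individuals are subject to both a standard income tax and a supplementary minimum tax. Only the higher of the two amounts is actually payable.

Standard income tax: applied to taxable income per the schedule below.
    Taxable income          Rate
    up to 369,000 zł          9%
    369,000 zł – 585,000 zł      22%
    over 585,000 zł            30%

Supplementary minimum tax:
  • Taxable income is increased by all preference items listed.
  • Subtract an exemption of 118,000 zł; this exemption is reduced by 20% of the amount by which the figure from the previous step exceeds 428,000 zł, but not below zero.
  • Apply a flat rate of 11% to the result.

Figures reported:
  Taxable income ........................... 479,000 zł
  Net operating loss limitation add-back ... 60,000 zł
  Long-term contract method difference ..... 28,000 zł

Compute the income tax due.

Supplementary minimum tax:
  Adjusted income: 479,000 zł + 60,000 zł + 28,000 zł = 567,000 zł
  Exemption: 118,000 zł − 20% × (567,000 zł − 428,000 zł) = 118,000 zł − 27,800 zł = 90,200 zł
  Base: 567,000 zł − 90,200 zł = 476,800 zł
  476,800 zł × 11% = 52,448 zł

Standard income tax:
  369,000 zł × 9% = 33,210 zł
  110,000 zł × 22% = 24,200 zł
  → 57,410 zł

57,410 zł > 52,448 zł, so the standard income tax governs.

57,410 zł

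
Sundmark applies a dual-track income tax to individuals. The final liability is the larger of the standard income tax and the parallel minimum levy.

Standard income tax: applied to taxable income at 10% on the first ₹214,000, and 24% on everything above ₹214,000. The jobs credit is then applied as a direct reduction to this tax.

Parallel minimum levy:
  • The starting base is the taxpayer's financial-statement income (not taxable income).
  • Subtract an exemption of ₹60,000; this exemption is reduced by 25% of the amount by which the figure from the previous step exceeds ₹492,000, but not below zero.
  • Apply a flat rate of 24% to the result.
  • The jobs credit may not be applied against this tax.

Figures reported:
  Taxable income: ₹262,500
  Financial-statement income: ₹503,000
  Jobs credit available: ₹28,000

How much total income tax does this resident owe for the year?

Standard income tax:
  ₹214,000 × 10% = ₹21,400
  ₹48,500 × 24% = ₹11,640
  → ₹33,040
  Less jobs credit ₹28,000 → ₹5,040

Parallel minimum levy:
  Base (financial-statement income): ₹503,000
  Exemption: ₹60,000 − 25% × (₹503,000 − ₹492,000) = ₹60,000 − ₹2,750 = ₹57,250
  Base: ₹503,000 − ₹57,250 = ₹445,750
  ₹445,750 × 24% = ₹106,980

₹106,980 > ₹5,040, so the parallel minimum levy is the binding amount.

₹106,980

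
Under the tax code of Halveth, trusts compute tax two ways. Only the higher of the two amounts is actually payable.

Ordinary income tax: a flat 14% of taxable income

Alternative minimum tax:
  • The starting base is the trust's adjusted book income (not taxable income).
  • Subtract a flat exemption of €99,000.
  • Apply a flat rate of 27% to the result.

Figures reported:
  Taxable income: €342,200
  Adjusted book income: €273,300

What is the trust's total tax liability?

€47,908

Ordinary income tax:
  €342,200 × 14% = €47,908

Alternative minimum tax:
  Base (adjusted book income): €273,300
  Less exemption €99,000 → base €174,300
  €174,300 × 27% = €47,061

€47,908 > €47,061, so the ordinary income tax governs.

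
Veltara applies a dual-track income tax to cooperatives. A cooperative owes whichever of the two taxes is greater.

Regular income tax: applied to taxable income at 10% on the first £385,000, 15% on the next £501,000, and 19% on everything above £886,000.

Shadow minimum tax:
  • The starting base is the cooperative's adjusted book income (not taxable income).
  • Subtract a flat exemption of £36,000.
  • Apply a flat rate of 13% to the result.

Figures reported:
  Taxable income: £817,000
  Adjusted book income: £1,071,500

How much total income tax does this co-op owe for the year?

£134,615

Shadow minimum tax:
  Base (adjusted book income): £1,071,500
  Less exemption £36,000 → base £1,035,500
  £1,035,500 × 13% = £134,615

Regular income tax:
  £385,000 × 10% = £38,500
  £432,000 × 15% = £64,800
  → £103,300

£134,615 > £103,300, so the shadow minimum tax is the binding amount.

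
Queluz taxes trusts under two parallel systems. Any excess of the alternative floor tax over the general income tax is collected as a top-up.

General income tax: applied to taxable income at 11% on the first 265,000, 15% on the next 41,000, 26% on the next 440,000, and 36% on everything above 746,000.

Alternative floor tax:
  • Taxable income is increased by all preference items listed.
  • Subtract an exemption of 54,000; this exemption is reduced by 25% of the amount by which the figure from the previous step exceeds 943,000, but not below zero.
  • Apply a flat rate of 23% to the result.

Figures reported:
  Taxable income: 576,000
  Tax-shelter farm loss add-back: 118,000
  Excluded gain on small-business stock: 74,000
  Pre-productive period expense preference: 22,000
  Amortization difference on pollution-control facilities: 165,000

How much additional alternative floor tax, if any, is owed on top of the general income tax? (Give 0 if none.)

General income tax:
  265,000 × 11% = 29,150
  41,000 × 15% = 6,150
  270,000 × 26% = 70,200
  → 105,500

Alternative floor tax:
  Adjusted income: 576,000 + 118,000 + 74,000 + 22,000 + 165,000 = 955,000
  Exemption: 54,000 − 25% × (955,000 − 943,000) = 54,000 − 3,000 = 51,000
  Base: 955,000 − 51,000 = 904,000
  904,000 × 23% = 207,920

Excess of alternative floor tax over general income tax: 207,920 − 105,500 = 102,420.

102,420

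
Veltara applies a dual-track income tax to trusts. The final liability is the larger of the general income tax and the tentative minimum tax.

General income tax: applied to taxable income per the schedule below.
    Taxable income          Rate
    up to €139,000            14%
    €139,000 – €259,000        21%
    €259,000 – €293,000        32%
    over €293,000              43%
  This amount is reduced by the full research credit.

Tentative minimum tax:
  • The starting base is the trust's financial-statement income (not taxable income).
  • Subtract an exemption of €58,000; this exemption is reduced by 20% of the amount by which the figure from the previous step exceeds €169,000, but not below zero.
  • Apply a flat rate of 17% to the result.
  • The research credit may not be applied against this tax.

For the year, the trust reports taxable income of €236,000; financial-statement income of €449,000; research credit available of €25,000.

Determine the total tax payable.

€75,990

Tentative minimum tax:
  Base (financial-statement income): €449,000
  Exemption: €58,000 − 20% × (€449,000 − €169,000) = €58,000 − €56,000 = €2,000
  Base: €449,000 − €2,000 = €447,000
  €447,000 × 17% = €75,990

General income tax:
  €139,000 × 14% = €19,460
  €97,000 × 21% = €20,370
  → €39,830
  Less research credit €25,000 → €14,830

€75,990 > €14,830, so the tentative minimum tax is the binding amount.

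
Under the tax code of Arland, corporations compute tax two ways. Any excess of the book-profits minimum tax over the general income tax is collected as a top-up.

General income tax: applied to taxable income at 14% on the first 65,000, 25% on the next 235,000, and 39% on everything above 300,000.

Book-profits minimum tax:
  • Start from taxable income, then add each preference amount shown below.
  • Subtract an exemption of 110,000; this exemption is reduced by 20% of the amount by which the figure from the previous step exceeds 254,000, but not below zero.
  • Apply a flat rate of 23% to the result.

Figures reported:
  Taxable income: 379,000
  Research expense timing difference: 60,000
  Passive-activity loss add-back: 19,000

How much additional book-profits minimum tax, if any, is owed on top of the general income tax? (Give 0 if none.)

Book-profits minimum tax:
  Adjusted income: 379,000 + 60,000 + 19,000 = 458,000
  Exemption: 110,000 − 20% × (458,000 − 254,000) = 110,000 − 40,800 = 69,200
  Base: 458,000 − 69,200 = 388,800
  388,800 × 23% = 89,424

General income tax:
  65,000 × 14% = 9,100
  235,000 × 25% = 58,750
  79,000 × 39% = 30,810
  → 98,660

89,424 ≤ 98,660, so no add-on is due.

0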